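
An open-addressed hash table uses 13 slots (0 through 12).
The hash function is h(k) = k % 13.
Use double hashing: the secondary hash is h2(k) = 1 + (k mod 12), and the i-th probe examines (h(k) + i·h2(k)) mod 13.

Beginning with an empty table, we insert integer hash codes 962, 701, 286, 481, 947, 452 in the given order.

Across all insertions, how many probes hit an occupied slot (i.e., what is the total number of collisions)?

Insert 962: h=0, slot 0 empty => index 0.
Insert 701: h=12, slot 12 empty => index 12.
Insert 286: h=0, h2=11, slot 0 occupied => index 11.
Insert 481: h=0, h2=2, slot 0 occupied => index 2.
Insert 947: h=11, h2=12, slot 11 occupied => index 10.
Insert 452: h=10, h2=9, slot 10 occupied => index 6.
Table: [962, ., 481, ., ., ., 452, ., ., ., 947, 286, 701]

4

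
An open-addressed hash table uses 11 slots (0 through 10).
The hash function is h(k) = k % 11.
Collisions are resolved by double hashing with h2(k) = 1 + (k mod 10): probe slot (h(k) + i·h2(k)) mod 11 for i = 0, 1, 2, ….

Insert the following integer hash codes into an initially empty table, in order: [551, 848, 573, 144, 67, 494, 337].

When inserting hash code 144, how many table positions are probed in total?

551 hashes to 1; slot 1 is free -> place at 1.
848 hashes to 1, h2=9; 1 taken -> place at 10.
573 hashes to 1, h2=4; 1 taken -> place at 5.
144 hashes to 1, h2=5; 1 taken -> place at 6.
67 hashes to 1, h2=8; 1 taken -> place at 9.
494 hashes to 10, h2=5; 10 taken -> place at 4.
337 hashes to 7; slot 7 is free -> place at 7.
Table: [∅, 551, ∅, ∅, 494, 573, 144, 337, ∅, 67, 848]

2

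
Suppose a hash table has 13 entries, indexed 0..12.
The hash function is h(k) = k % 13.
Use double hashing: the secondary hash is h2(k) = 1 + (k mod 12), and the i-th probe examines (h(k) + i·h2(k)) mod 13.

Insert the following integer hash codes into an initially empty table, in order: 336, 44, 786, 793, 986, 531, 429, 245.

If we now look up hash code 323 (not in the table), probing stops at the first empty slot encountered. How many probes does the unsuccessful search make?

Insert 336: h=11, slot 11 empty → index 11.
Insert 44: h=5, slot 5 empty → index 5.
Insert 786: h=6, slot 6 empty → index 6.
Insert 793: h=0, slot 0 empty → index 0.
Insert 986: h=11, h2=3, slot 11 occupied → index 1.
Insert 531: h=11, h2=4, slot 11 occupied → index 2.
Insert 429: h=0, h2=10, slot 0 occupied → index 10.
Insert 245: h=11, h2=6, slot 11 occupied → index 4.
Table: [793, 986, 531, _, 245, 44, 786, _, _, _, 429, 336, _]
Lookup 323: h=11, h2=12, probe 11,10,9 → slot 9 empty, not found.

3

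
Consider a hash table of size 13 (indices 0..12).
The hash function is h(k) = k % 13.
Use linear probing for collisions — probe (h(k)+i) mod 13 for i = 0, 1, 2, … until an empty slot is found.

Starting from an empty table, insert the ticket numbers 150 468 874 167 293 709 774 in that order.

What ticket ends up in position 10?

150: h=7 → slot 7
468: h=0 → slot 0
874: h=3 → slot 3
167: h=11 → slot 11
293: h=7, probe 7,8 → slot 8
709: h=7, probe 7,8,9 → slot 9
774: h=7, probe 7,8,9,10 → slot 10
Table: [468, _, _, 874, _, _, _, 150, 293, 709, 774, 167, _]

774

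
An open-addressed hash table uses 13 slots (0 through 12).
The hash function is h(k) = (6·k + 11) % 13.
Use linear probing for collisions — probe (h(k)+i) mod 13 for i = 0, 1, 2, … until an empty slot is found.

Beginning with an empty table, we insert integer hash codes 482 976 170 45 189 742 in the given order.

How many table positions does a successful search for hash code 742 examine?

Insert 482: h=4, slot 4 empty → index 4.
Insert 976: h=4, slot 4 occupied → index 5.
Insert 170: h=4, slots 4,5 occupied → index 6.
Insert 45: h=8, slot 8 empty → index 8.
Insert 189: h=1, slot 1 empty → index 1.
Insert 742: h=4, slots 4,5,6 occupied → index 7.
Table: [., 189, ., ., 482, 976, 170, 742, 45, ., ., ., .]
Lookup 742: h=4, probe 4,5,6,7 → found at 7.

4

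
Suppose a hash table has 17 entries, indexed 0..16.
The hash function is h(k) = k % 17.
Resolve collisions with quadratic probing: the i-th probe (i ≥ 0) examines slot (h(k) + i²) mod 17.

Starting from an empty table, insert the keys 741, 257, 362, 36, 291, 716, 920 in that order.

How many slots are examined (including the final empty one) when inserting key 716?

Insert 741: h=10, slot 10 empty -> index 10.
Insert 257: h=2, slot 2 empty -> index 2.
Insert 362: h=5, slot 5 empty -> index 5.
Insert 36: h=2, slot 2 occupied -> index 3.
Insert 291: h=2, slots 2,3 occupied -> index 6.
Insert 716: h=2, slots 2,3,6 occupied -> index 11.
Insert 920: h=2, slots 2,3,6,11 occupied -> index 1.
Table: [., 920, 257, 36, ., 362, 291, ., ., ., 741, 716, ., ., ., ., .]

4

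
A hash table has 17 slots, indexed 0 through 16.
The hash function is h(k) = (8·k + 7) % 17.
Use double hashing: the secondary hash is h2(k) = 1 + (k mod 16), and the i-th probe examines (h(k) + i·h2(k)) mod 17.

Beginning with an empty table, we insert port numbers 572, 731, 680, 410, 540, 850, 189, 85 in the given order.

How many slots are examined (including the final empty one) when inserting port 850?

572: h=10 -> slot 10
731: h=7 -> slot 7
680: h=7, h2=9, probe 7,16 -> slot 16
410: h=6 -> slot 6
540: h=9 -> slot 9
850: h=7, h2=3, probe 7,10,13 -> slot 13
189: h=6, h2=14, probe 6,3 -> slot 3
85: h=7, h2=6, probe 7,13,2 -> slot 2
Table: [-, -, 85, 189, -, -, 410, 731, -, 540, 572, -, -, 850, -, -, 680]

3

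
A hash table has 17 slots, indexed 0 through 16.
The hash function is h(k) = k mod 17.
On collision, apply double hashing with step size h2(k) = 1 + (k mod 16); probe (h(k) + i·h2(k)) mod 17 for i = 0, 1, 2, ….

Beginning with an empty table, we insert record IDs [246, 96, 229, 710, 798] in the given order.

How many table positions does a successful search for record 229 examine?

246: h=8 => slot 8
96: h=11 => slot 11
229: h=8, h2=6, probe 8,14 => slot 14
710: h=13 => slot 13
798: h=16 => slot 16
Table: [—, —, —, —, —, —, —, —, 246, —, —, 96, —, 710, 229, —, 798]
Lookup 229: h=8, h2=6, probe 8,14 → found at 14.

2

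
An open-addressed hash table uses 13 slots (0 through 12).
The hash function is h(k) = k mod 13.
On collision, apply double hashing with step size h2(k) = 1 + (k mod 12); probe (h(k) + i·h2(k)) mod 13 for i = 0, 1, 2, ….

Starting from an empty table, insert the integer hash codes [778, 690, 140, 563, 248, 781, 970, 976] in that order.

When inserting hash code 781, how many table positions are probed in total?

2

778 hashes to 11; slot 11 is free => place at 11.
690 hashes to 1; slot 1 is free => place at 1.
140 hashes to 10; slot 10 is free => place at 10.
563 hashes to 4; slot 4 is free => place at 4.
248 hashes to 1, h2=9; 1,10 taken => place at 6.
781 hashes to 1, h2=2; 1 taken => place at 3.
970 hashes to 8; slot 8 is free => place at 8.
976 hashes to 1, h2=5; 1,6,11,3,8 taken => place at 0.
Table: [976, 690, ∅, 781, 563, ∅, 248, ∅, 970, ∅, 140, 778, ∅]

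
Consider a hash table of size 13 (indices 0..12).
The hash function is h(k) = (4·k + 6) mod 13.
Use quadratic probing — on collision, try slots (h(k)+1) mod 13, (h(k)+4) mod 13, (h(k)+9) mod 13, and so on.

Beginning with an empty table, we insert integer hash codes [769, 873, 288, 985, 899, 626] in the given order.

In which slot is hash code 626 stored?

4

Insert 769: h=1, slot 1 empty -> index 1.
Insert 873: h=1, slot 1 occupied -> index 2.
Insert 288: h=1, slots 1,2 occupied -> index 5.
Insert 985: h=7, slot 7 empty -> index 7.
Insert 899: h=1, slots 1,2,5 occupied -> index 10.
Insert 626: h=1, slots 1,2,5,10 occupied -> index 4.
Table: [—, 769, 873, —, 626, 288, —, 985, —, —, 899, —, —]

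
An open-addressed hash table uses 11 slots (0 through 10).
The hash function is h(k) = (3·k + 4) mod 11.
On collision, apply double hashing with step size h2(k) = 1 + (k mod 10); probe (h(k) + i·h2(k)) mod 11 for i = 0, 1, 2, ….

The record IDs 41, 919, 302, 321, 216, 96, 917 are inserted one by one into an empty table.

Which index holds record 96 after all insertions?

41: h=6 -> slot 6
919: h=0 -> slot 0
302: h=8 -> slot 8
321: h=10 -> slot 10
216: h=3 -> slot 3
96: h=6, h2=7, probe 6,2 -> slot 2
917: h=5 -> slot 5
Table: [919, ∅, 96, 216, ∅, 917, 41, ∅, 302, ∅, 321]

2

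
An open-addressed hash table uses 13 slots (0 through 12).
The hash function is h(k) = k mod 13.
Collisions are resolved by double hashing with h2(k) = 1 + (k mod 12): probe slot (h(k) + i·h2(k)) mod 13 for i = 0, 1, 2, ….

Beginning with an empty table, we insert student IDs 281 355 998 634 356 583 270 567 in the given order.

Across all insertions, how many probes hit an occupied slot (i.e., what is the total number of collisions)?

Insert 281: h=8, slot 8 empty => index 8.
Insert 355: h=4, slot 4 empty => index 4.
Insert 998: h=10, slot 10 empty => index 10.
Insert 634: h=10, h2=11, slots 10,8 occupied => index 6.
Insert 356: h=5, slot 5 empty => index 5.
Insert 583: h=11, slot 11 empty => index 11.
Insert 270: h=10, h2=7, slots 10,4,11,5 occupied => index 12.
Insert 567: h=8, h2=4, slots 8,12 occupied => index 3.
Table: [_, _, _, 567, 355, 356, 634, _, 281, _, 998, 583, 270]

8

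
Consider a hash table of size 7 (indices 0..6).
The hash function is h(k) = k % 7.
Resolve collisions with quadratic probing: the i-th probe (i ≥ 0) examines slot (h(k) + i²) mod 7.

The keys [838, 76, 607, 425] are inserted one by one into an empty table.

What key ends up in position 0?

425

Insert 838: h=5, slot 5 empty -> index 5.
Insert 76: h=6, slot 6 empty -> index 6.
Insert 607: h=5, slots 5,6 occupied -> index 2.
Insert 425: h=5, slots 5,6,2 occupied -> index 0.
Table: [425, _, 607, _, _, 838, 76]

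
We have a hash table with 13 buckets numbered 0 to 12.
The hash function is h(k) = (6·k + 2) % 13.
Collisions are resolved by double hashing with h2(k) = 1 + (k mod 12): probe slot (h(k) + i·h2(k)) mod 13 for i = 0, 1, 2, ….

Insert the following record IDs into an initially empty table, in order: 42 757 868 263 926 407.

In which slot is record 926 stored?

Insert 42: h=7, slot 7 empty → index 7.
Insert 757: h=7, h2=2, slot 7 occupied → index 9.
Insert 868: h=10, slot 10 empty → index 10.
Insert 263: h=7, h2=12, slot 7 occupied → index 6.
Insert 926: h=7, h2=3, slots 7,10 occupied → index 0.
Insert 407: h=0, h2=12, slot 0 occupied → index 12.
Table: [926, —, —, —, —, —, 263, 42, —, 757, 868, —, 407]

0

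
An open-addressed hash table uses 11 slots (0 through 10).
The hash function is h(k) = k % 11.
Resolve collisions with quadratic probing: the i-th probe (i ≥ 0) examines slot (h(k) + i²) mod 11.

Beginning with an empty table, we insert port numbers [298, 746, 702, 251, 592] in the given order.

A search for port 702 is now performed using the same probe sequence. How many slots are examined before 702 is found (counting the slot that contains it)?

2

298: h=1 => slot 1
746: h=9 => slot 9
702: h=9, probe 9,10 => slot 10
251: h=9, probe 9,10,2 => slot 2
592: h=9, probe 9,10,2,7 => slot 7
Table: [∅, 298, 251, ∅, ∅, ∅, ∅, 592, ∅, 746, 702]
Lookup 702: h=9, probe 9,10 → found at 10.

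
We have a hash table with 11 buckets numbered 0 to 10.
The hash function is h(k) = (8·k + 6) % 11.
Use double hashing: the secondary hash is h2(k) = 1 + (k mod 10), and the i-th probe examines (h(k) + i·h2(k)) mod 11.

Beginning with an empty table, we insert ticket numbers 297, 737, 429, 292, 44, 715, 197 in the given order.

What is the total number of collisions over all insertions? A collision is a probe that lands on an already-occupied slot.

4

Insert 297: h=6, slot 6 empty -> index 6.
Insert 737: h=6, h2=8, slot 6 occupied -> index 3.
Insert 429: h=6, h2=10, slot 6 occupied -> index 5.
Insert 292: h=10, slot 10 empty -> index 10.
Insert 44: h=6, h2=5, slot 6 occupied -> index 0.
Insert 715: h=6, h2=6, slot 6 occupied -> index 1.
Insert 197: h=9, slot 9 empty -> index 9.
Table: [44, 715, _, 737, _, 429, 297, _, _, 197, 292]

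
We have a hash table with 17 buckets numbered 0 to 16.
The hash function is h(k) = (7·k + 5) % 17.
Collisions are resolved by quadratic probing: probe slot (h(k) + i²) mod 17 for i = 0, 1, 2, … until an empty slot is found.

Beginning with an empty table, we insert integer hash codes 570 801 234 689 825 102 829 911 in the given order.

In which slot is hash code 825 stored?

4

570 hashes to 0; slot 0 is free → place at 0.
801 hashes to 2; slot 2 is free → place at 2.
234 hashes to 11; slot 11 is free → place at 11.
689 hashes to 0; 0 taken → place at 1.
825 hashes to 0; 0,1 taken → place at 4.
102 hashes to 5; slot 5 is free → place at 5.
829 hashes to 11; 11 taken → place at 12.
911 hashes to 7; slot 7 is free → place at 7.
Table: [570, 689, 801, ., 825, 102, ., 911, ., ., ., 234, 829, ., ., ., .]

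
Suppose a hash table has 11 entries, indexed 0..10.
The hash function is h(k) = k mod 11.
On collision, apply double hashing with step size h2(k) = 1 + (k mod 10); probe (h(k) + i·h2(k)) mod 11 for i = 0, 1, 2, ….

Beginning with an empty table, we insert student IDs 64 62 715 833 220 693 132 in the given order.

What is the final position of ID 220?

1

64: h=9 => slot 9
62: h=7 => slot 7
715: h=0 => slot 0
833: h=8 => slot 8
220: h=0, h2=1, probe 0,1 => slot 1
693: h=0, h2=4, probe 0,4 => slot 4
132: h=0, h2=3, probe 0,3 => slot 3
Table: [715, 220, —, 132, 693, —, —, 62, 833, 64, —]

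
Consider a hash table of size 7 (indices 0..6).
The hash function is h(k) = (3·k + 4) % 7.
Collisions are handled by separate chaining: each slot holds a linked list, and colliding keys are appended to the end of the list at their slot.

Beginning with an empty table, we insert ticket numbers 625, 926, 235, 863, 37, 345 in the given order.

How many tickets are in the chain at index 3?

625 -> bucket 3
926 -> bucket 3 (collision)
235 -> bucket 2
863 -> bucket 3 (collision)
37 -> bucket 3 (collision)
345 -> bucket 3 (collision)
Final buckets:
0: _
1: _
2: 235
3: 625 -> 926 -> 863 -> 37 -> 345
4: _
5: _
6: _

5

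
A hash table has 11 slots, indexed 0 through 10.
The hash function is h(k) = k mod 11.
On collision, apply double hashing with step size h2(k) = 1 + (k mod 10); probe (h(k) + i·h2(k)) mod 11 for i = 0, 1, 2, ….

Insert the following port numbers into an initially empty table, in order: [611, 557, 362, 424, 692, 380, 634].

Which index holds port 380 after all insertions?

611: h=6 -> slot 6
557: h=7 -> slot 7
362: h=10 -> slot 10
424: h=6, h2=5, probe 6,0 -> slot 0
692: h=10, h2=3, probe 10,2 -> slot 2
380: h=6, h2=1, probe 6,7,8 -> slot 8
634: h=7, h2=5, probe 7,1 -> slot 1
Table: [424, 634, 692, ∅, ∅, ∅, 611, 557, 380, ∅, 362]

8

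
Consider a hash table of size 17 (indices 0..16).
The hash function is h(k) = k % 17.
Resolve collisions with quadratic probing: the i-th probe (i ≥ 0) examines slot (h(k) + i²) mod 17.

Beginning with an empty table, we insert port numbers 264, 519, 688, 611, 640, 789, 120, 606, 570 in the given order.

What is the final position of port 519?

Insert 264: h=9, slot 9 empty => index 9.
Insert 519: h=9, slot 9 occupied => index 10.
Insert 688: h=8, slot 8 empty => index 8.
Insert 611: h=16, slot 16 empty => index 16.
Insert 640: h=11, slot 11 empty => index 11.
Insert 789: h=7, slot 7 empty => index 7.
Insert 120: h=1, slot 1 empty => index 1.
Insert 606: h=11, slot 11 occupied => index 12.
Insert 570: h=9, slots 9,10 occupied => index 13.
Table: [_, 120, _, _, _, _, _, 789, 688, 264, 519, 640, 606, 570, _, _, 611]

10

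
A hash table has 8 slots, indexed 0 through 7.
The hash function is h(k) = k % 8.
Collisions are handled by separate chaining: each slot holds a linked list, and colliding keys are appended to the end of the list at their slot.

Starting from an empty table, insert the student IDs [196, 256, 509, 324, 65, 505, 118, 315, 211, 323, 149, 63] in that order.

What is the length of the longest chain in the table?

3

196 -> bucket 4
256 -> bucket 0
509 -> bucket 5
324 -> bucket 4 (collision)
65 -> bucket 1
505 -> bucket 1 (collision)
118 -> bucket 6
315 -> bucket 3
211 -> bucket 3 (collision)
323 -> bucket 3 (collision)
149 -> bucket 5 (collision)
63 -> bucket 7
Final buckets:
0: 256
1: 65 -> 505
2: .
3: 315 -> 211 -> 323
4: 196 -> 324
5: 509 -> 149
6: 118
7: 63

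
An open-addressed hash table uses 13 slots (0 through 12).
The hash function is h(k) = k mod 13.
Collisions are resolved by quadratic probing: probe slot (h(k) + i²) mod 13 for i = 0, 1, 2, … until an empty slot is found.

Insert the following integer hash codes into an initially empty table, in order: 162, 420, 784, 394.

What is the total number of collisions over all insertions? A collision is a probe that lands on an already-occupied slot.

3

162: h=6 => slot 6
420: h=4 => slot 4
784: h=4, probe 4,5 => slot 5
394: h=4, probe 4,5,8 => slot 8
Table: [—, —, —, —, 420, 784, 162, —, 394, —, —, —, —]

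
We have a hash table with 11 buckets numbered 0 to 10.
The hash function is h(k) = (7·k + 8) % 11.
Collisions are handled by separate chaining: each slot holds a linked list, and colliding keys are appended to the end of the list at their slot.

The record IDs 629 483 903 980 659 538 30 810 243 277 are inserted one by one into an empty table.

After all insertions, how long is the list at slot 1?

Insert 629: h=0, bucket 0 empty → new chain.
Insert 483: h=1, bucket 1 empty → new chain.
Insert 903: h=4, bucket 4 empty → new chain.
Insert 980: h=4, bucket 4 nonempty → append to chain.
Insert 659: h=1, bucket 1 nonempty → append to chain.
Insert 538: h=1, bucket 1 nonempty → append to chain.
Insert 30: h=9, bucket 9 empty → new chain.
Insert 810: h=2, bucket 2 empty → new chain.
Insert 243: h=4, bucket 4 nonempty → append to chain.
Insert 277: h=0, bucket 0 nonempty → append to chain.
Final buckets:
0: 629 -> 277
1: 483 -> 659 -> 538
2: 810
3: -
4: 903 -> 980 -> 243
5: -
6: -
7: -
8: -
9: 30
10: -

3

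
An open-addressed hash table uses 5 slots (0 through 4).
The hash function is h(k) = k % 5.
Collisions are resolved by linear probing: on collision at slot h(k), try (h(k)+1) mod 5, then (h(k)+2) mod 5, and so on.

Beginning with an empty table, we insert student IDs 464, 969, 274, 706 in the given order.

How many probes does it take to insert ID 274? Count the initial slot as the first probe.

Insert 464: h=4, slot 4 empty => index 4.
Insert 969: h=4, slot 4 occupied => index 0.
Insert 274: h=4, slots 4,0 occupied => index 1.
Insert 706: h=1, slot 1 occupied => index 2.
Table: [969, 274, 706, ∅, 464]

3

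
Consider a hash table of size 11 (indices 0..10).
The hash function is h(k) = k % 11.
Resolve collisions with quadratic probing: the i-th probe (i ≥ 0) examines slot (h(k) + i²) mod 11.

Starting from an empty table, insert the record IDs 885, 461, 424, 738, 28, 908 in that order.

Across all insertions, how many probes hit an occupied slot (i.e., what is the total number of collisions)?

885 hashes to 5; slot 5 is free -> place at 5.
461 hashes to 10; slot 10 is free -> place at 10.
424 hashes to 6; slot 6 is free -> place at 6.
738 hashes to 1; slot 1 is free -> place at 1.
28 hashes to 6; 6 taken -> place at 7.
908 hashes to 6; 6,7,10 taken -> place at 4.
Table: [—, 738, —, —, 908, 885, 424, 28, —, —, 461]

4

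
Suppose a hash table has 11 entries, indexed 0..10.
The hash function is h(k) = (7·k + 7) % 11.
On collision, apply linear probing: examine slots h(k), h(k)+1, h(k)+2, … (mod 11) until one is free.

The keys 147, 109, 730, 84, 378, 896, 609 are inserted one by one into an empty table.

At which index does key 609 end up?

5

147: h=2 -> slot 2
109: h=0 -> slot 0
730: h=2, probe 2,3 -> slot 3
84: h=1 -> slot 1
378: h=2, probe 2,3,4 -> slot 4
896: h=9 -> slot 9
609: h=2, probe 2,3,4,5 -> slot 5
Table: [109, 84, 147, 730, 378, 609, —, —, —, 896, —]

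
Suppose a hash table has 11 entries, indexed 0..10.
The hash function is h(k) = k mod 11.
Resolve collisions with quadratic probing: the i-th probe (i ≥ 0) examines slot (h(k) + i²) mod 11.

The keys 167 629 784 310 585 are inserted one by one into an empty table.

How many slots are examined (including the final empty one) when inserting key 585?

4

Insert 167: h=2, slot 2 empty → index 2.
Insert 629: h=2, slot 2 occupied → index 3.
Insert 784: h=3, slot 3 occupied → index 4.
Insert 310: h=2, slots 2,3 occupied → index 6.
Insert 585: h=2, slots 2,3,6 occupied → index 0.
Table: [585, —, 167, 629, 784, —, 310, —, —, —, —]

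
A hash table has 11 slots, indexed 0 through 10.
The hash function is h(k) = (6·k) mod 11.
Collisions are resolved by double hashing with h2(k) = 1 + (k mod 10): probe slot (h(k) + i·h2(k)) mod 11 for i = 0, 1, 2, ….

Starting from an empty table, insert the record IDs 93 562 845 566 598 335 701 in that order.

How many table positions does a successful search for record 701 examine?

93 hashes to 8; slot 8 is free => place at 8.
562 hashes to 6; slot 6 is free => place at 6.
845 hashes to 10; slot 10 is free => place at 10.
566 hashes to 8, h2=7; 8 taken => place at 4.
598 hashes to 2; slot 2 is free => place at 2.
335 hashes to 8, h2=6; 8 taken => place at 3.
701 hashes to 4, h2=2; 4,6,8,10 taken => place at 1.
Table: [_, 701, 598, 335, 566, _, 562, _, 93, _, 845]
Lookup 701: h=4, h2=2, probe 4,6,8,10,1 → found at 1.

5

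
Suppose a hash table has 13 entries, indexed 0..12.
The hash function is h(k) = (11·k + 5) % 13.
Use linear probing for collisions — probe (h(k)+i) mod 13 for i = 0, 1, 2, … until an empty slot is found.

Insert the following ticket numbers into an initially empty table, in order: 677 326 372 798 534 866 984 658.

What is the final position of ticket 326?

Insert 677: h=3, slot 3 empty → index 3.
Insert 326: h=3, slot 3 occupied → index 4.
Insert 372: h=2, slot 2 empty → index 2.
Insert 798: h=8, slot 8 empty → index 8.
Insert 534: h=3, slots 3,4 occupied → index 5.
Insert 866: h=2, slots 2,3,4,5 occupied → index 6.
Insert 984: h=0, slot 0 empty → index 0.
Insert 658: h=2, slots 2,3,4,5,6 occupied → index 7.
Table: [984, -, 372, 677, 326, 534, 866, 658, 798, -, -, -, -]

4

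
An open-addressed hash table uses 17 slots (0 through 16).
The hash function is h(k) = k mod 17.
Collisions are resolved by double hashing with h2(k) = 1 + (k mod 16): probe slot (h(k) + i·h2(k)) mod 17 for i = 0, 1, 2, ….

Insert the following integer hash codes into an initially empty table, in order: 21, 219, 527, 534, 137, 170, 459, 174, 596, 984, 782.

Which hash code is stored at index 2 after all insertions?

21: h=4 -> slot 4
219: h=15 -> slot 15
527: h=0 -> slot 0
534: h=7 -> slot 7
137: h=1 -> slot 1
170: h=0, h2=11, probe 0,11 -> slot 11
459: h=0, h2=12, probe 0,12 -> slot 12
174: h=4, h2=15, probe 4,2 -> slot 2
596: h=1, h2=5, probe 1,6 -> slot 6
984: h=15, h2=9, probe 15,7,16 -> slot 16
782: h=0, h2=15, probe 0,15,13 -> slot 13
Table: [527, 137, 174, -, 21, -, 596, 534, -, -, -, 170, 459, 782, -, 219, 984]

174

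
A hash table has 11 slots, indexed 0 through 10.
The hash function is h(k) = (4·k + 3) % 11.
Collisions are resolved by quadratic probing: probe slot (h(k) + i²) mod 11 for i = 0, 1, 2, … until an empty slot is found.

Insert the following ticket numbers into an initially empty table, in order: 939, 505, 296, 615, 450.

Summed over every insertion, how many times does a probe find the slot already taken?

939 hashes to 8; slot 8 is free => place at 8.
505 hashes to 10; slot 10 is free => place at 10.
296 hashes to 10; 10 taken => place at 0.
615 hashes to 10; 10,0 taken => place at 3.
450 hashes to 10; 10,0,3,8 taken => place at 4.
Table: [296, ∅, ∅, 615, 450, ∅, ∅, ∅, 939, ∅, 505]

7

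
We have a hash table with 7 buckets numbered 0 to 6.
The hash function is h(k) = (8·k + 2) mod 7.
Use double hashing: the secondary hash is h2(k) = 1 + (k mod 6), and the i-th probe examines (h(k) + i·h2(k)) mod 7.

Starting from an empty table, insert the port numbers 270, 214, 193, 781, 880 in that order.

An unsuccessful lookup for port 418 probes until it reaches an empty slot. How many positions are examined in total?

2

270: h=6 => slot 6
214: h=6, h2=5, probe 6,4 => slot 4
193: h=6, h2=2, probe 6,1 => slot 1
781: h=6, h2=2, probe 6,1,3 => slot 3
880: h=0 => slot 0
Table: [880, 193, —, 781, 214, —, 270]
Lookup 418: h=0, h2=5, probe 0,5 → slot 5 empty, not found.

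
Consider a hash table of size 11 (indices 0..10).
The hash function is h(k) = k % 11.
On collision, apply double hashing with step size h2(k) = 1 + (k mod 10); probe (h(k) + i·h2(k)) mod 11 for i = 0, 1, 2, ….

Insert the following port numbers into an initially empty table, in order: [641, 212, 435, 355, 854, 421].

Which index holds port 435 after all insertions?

1

641: h=3 -> slot 3
212: h=3, h2=3, probe 3,6 -> slot 6
435: h=6, h2=6, probe 6,1 -> slot 1
355: h=3, h2=6, probe 3,9 -> slot 9
854: h=7 -> slot 7
421: h=3, h2=2, probe 3,5 -> slot 5
Table: [—, 435, —, 641, —, 421, 212, 854, —, 355, —]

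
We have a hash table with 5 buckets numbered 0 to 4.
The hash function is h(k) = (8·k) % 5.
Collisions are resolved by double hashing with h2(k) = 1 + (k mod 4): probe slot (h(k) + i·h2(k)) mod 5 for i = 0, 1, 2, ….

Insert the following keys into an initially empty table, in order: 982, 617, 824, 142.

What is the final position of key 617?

Insert 982: h=1, slot 1 empty => index 1.
Insert 617: h=1, h2=2, slot 1 occupied => index 3.
Insert 824: h=2, slot 2 empty => index 2.
Insert 142: h=1, h2=3, slot 1 occupied => index 4.
Table: [∅, 982, 824, 617, 142]

3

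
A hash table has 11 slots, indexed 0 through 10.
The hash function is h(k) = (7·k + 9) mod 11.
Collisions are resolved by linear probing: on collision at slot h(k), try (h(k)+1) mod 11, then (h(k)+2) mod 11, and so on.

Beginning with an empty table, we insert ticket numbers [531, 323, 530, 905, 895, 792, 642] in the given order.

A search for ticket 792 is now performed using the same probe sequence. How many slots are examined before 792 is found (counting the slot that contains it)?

2

Insert 531: h=8, slot 8 empty => index 8.
Insert 323: h=4, slot 4 empty => index 4.
Insert 530: h=1, slot 1 empty => index 1.
Insert 905: h=8, slot 8 occupied => index 9.
Insert 895: h=4, slot 4 occupied => index 5.
Insert 792: h=9, slot 9 occupied => index 10.
Insert 642: h=4, slots 4,5 occupied => index 6.
Table: [-, 530, -, -, 323, 895, 642, -, 531, 905, 792]
Lookup 792: h=9, probe 9,10 → found at 10.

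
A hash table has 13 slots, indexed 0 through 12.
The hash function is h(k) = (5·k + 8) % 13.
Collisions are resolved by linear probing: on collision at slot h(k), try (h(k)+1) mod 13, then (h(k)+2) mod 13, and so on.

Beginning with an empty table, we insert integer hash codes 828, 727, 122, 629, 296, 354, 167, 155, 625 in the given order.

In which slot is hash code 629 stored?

Insert 828: h=1, slot 1 empty → index 1.
Insert 727: h=3, slot 3 empty → index 3.
Insert 122: h=7, slot 7 empty → index 7.
Insert 629: h=7, slot 7 occupied → index 8.
Insert 296: h=6, slot 6 empty → index 6.
Insert 354: h=10, slot 10 empty → index 10.
Insert 167: h=11, slot 11 empty → index 11.
Insert 155: h=3, slot 3 occupied → index 4.
Insert 625: h=0, slot 0 empty → index 0.
Table: [625, 828, _, 727, 155, _, 296, 122, 629, _, 354, 167, _]

8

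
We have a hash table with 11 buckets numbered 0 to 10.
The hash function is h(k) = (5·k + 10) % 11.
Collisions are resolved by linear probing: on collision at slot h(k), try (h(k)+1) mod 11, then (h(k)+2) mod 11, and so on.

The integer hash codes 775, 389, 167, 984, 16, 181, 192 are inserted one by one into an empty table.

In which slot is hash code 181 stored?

775: h=2 -> slot 2
389: h=8 -> slot 8
167: h=9 -> slot 9
984: h=2, probe 2,3 -> slot 3
16: h=2, probe 2,3,4 -> slot 4
181: h=2, probe 2,3,4,5 -> slot 5
192: h=2, probe 2,3,4,5,6 -> slot 6
Table: [-, -, 775, 984, 16, 181, 192, -, 389, 167, -]

5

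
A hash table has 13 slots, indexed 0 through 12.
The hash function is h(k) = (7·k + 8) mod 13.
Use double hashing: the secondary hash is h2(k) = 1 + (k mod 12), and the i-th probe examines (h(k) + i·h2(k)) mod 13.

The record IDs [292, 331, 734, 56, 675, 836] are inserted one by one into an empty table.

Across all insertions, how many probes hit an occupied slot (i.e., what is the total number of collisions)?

292 hashes to 11; slot 11 is free -> place at 11.
331 hashes to 11, h2=8; 11 taken -> place at 6.
734 hashes to 11, h2=3; 11 taken -> place at 1.
56 hashes to 10; slot 10 is free -> place at 10.
675 hashes to 1, h2=4; 1 taken -> place at 5.
836 hashes to 10, h2=9; 10,6 taken -> place at 2.
Table: [-, 734, 836, -, -, 675, 331, -, -, -, 56, 292, -]

5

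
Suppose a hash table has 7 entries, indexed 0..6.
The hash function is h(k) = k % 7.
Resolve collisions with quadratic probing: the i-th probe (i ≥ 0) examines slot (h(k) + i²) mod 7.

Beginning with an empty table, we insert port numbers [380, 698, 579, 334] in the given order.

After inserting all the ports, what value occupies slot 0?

380 hashes to 2; slot 2 is free -> place at 2.
698 hashes to 5; slot 5 is free -> place at 5.
579 hashes to 5; 5 taken -> place at 6.
334 hashes to 5; 5,6,2 taken -> place at 0.
Table: [334, _, 380, _, _, 698, 579]

334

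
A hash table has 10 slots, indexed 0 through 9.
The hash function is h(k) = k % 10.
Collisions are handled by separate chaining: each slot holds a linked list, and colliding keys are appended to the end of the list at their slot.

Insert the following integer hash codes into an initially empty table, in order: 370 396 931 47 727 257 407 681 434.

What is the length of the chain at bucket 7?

4

Insert 370: h=0, bucket 0 empty → new chain.
Insert 396: h=6, bucket 6 empty → new chain.
Insert 931: h=1, bucket 1 empty → new chain.
Insert 47: h=7, bucket 7 empty → new chain.
Insert 727: h=7, bucket 7 nonempty → append to chain.
Insert 257: h=7, bucket 7 nonempty → append to chain.
Insert 407: h=7, bucket 7 nonempty → append to chain.
Insert 681: h=1, bucket 1 nonempty → append to chain.
Insert 434: h=4, bucket 4 empty → new chain.
Final buckets:
0: 370
1: 931 -> 681
2: _
3: _
4: 434
5: _
6: 396
7: 47 -> 727 -> 257 -> 407
8: _
9: _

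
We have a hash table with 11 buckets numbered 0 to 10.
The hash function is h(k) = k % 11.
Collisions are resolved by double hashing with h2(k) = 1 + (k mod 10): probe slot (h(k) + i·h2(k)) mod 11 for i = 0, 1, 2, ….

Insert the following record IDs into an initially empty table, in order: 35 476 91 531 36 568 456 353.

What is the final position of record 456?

8

35: h=2 → slot 2
476: h=3 → slot 3
91: h=3, h2=2, probe 3,5 → slot 5
531: h=3, h2=2, probe 3,5,7 → slot 7
36: h=3, h2=7, probe 3,10 → slot 10
568: h=7, h2=9, probe 7,5,3,1 → slot 1
456: h=5, h2=7, probe 5,1,8 → slot 8
353: h=1, h2=4, probe 1,5,9 → slot 9
Table: [-, 568, 35, 476, -, 91, -, 531, 456, 353, 36]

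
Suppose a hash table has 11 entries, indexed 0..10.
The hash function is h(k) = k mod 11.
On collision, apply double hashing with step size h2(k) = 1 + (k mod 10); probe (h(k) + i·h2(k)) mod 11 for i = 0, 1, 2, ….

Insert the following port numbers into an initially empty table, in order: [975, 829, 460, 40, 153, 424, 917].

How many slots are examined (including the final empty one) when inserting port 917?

2

975 hashes to 7; slot 7 is free -> place at 7.
829 hashes to 4; slot 4 is free -> place at 4.
460 hashes to 9; slot 9 is free -> place at 9.
40 hashes to 7, h2=1; 7 taken -> place at 8.
153 hashes to 10; slot 10 is free -> place at 10.
424 hashes to 6; slot 6 is free -> place at 6.
917 hashes to 4, h2=8; 4 taken -> place at 1.
Table: [∅, 917, ∅, ∅, 829, ∅, 424, 975, 40, 460, 153]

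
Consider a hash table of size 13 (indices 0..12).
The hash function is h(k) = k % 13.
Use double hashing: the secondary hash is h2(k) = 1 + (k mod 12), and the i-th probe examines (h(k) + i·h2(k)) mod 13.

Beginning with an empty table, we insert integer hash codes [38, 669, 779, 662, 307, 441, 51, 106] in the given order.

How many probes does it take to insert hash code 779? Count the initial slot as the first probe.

38: h=12 => slot 12
669: h=6 => slot 6
779: h=12, h2=12, probe 12,11 => slot 11
662: h=12, h2=3, probe 12,2 => slot 2
307: h=8 => slot 8
441: h=12, h2=10, probe 12,9 => slot 9
51: h=12, h2=4, probe 12,3 => slot 3
106: h=2, h2=11, probe 2,0 => slot 0
Table: [106, ., 662, 51, ., ., 669, ., 307, 441, ., 779, 38]

2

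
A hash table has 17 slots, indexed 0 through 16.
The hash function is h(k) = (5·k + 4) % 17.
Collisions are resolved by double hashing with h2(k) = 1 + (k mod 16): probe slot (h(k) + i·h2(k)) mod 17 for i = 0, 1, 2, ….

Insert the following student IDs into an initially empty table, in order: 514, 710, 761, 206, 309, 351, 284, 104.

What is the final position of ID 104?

Insert 514: h=7, slot 7 empty -> index 7.
Insert 710: h=1, slot 1 empty -> index 1.
Insert 761: h=1, h2=10, slot 1 occupied -> index 11.
Insert 206: h=14, slot 14 empty -> index 14.
Insert 309: h=2, slot 2 empty -> index 2.
Insert 351: h=8, slot 8 empty -> index 8.
Insert 284: h=13, slot 13 empty -> index 13.
Insert 104: h=14, h2=9, slot 14 occupied -> index 6.
Table: [_, 710, 309, _, _, _, 104, 514, 351, _, _, 761, _, 284, 206, _, _]

6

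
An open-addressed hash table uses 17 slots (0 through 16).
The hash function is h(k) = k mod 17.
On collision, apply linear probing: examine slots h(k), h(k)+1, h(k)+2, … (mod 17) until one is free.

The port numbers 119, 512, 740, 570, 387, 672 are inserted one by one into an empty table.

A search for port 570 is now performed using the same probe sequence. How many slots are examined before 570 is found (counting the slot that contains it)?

2

119 hashes to 0; slot 0 is free => place at 0.
512 hashes to 2; slot 2 is free => place at 2.
740 hashes to 9; slot 9 is free => place at 9.
570 hashes to 9; 9 taken => place at 10.
387 hashes to 13; slot 13 is free => place at 13.
672 hashes to 9; 9,10 taken => place at 11.
Table: [119, ., 512, ., ., ., ., ., ., 740, 570, 672, ., 387, ., ., .]
Lookup 570: h=9, probe 9,10 → found at 10.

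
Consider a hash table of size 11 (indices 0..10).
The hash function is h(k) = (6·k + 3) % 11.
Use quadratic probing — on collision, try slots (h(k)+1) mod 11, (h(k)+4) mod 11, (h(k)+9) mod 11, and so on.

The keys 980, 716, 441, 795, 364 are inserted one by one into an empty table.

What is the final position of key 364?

980 hashes to 9; slot 9 is free → place at 9.
716 hashes to 9; 9 taken → place at 10.
441 hashes to 9; 9,10 taken → place at 2.
795 hashes to 10; 10 taken → place at 0.
364 hashes to 9; 9,10,2 taken → place at 7.
Table: [795, ∅, 441, ∅, ∅, ∅, ∅, 364, ∅, 980, 716]

7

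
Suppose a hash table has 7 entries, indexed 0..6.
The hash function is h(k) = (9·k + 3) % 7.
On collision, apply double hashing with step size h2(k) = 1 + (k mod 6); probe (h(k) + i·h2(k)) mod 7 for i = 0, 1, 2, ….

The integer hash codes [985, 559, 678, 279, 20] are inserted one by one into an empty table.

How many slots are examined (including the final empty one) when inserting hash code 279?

2

985: h=6 → slot 6
559: h=1 → slot 1
678: h=1, h2=1, probe 1,2 → slot 2
279: h=1, h2=4, probe 1,5 → slot 5
20: h=1, h2=3, probe 1,4 → slot 4
Table: [—, 559, 678, —, 20, 279, 985]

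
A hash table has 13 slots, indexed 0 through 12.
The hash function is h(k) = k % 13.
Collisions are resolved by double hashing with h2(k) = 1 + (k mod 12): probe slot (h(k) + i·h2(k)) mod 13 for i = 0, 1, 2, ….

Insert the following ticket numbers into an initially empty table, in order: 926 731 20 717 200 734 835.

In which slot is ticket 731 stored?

926 hashes to 3; slot 3 is free → place at 3.
731 hashes to 3, h2=12; 3 taken → place at 2.
20 hashes to 7; slot 7 is free → place at 7.
717 hashes to 2, h2=10; 2 taken → place at 12.
200 hashes to 5; slot 5 is free → place at 5.
734 hashes to 6; slot 6 is free → place at 6.
835 hashes to 3, h2=8; 3 taken → place at 11.
Table: [., ., 731, 926, ., 200, 734, 20, ., ., ., 835, 717]

2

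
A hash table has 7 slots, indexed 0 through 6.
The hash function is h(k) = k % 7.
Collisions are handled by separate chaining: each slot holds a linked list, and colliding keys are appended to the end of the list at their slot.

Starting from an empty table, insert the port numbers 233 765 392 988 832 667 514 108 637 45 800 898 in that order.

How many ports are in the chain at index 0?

2

Insert 233: h=2, bucket 2 empty → new chain.
Insert 765: h=2, bucket 2 nonempty → append to chain.
Insert 392: h=0, bucket 0 empty → new chain.
Insert 988: h=1, bucket 1 empty → new chain.
Insert 832: h=6, bucket 6 empty → new chain.
Insert 667: h=2, bucket 2 nonempty → append to chain.
Insert 514: h=3, bucket 3 empty → new chain.
Insert 108: h=3, bucket 3 nonempty → append to chain.
Insert 637: h=0, bucket 0 nonempty → append to chain.
Insert 45: h=3, bucket 3 nonempty → append to chain.
Insert 800: h=2, bucket 2 nonempty → append to chain.
Insert 898: h=2, bucket 2 nonempty → append to chain.
Final buckets:
0: 392 -> 637
1: 988
2: 233 -> 765 -> 667 -> 800 -> 898
3: 514 -> 108 -> 45
4: -
5: -
6: 832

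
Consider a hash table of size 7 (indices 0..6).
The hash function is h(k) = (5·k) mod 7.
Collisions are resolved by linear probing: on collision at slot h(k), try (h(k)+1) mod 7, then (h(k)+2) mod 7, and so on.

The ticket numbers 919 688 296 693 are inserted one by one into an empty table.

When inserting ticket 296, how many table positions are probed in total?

919 hashes to 3; slot 3 is free -> place at 3.
688 hashes to 3; 3 taken -> place at 4.
296 hashes to 3; 3,4 taken -> place at 5.
693 hashes to 0; slot 0 is free -> place at 0.
Table: [693, ., ., 919, 688, 296, .]

3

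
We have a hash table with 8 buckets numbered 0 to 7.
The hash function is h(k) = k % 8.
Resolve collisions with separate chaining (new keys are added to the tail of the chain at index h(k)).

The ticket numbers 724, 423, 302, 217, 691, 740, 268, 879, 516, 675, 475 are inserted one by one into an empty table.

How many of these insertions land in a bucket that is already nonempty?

724 -> bucket 4
423 -> bucket 7
302 -> bucket 6
217 -> bucket 1
691 -> bucket 3
740 -> bucket 4 (collision)
268 -> bucket 4 (collision)
879 -> bucket 7 (collision)
516 -> bucket 4 (collision)
675 -> bucket 3 (collision)
475 -> bucket 3 (collision)
Final buckets:
0: _
1: 217
2: _
3: 691 -> 675 -> 475
4: 724 -> 740 -> 268 -> 516
5: _
6: 302
7: 423 -> 879

6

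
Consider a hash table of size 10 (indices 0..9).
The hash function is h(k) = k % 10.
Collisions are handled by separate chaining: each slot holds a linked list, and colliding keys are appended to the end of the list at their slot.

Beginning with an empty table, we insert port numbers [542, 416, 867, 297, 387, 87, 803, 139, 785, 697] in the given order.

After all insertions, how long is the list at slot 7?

5

Insert 542: h=2, bucket 2 empty -> new chain.
Insert 416: h=6, bucket 6 empty -> new chain.
Insert 867: h=7, bucket 7 empty -> new chain.
Insert 297: h=7, bucket 7 nonempty -> append to chain.
Insert 387: h=7, bucket 7 nonempty -> append to chain.
Insert 87: h=7, bucket 7 nonempty -> append to chain.
Insert 803: h=3, bucket 3 empty -> new chain.
Insert 139: h=9, bucket 9 empty -> new chain.
Insert 785: h=5, bucket 5 empty -> new chain.
Insert 697: h=7, bucket 7 nonempty -> append to chain.
Final buckets:
0: _
1: _
2: 542
3: 803
4: _
5: 785
6: 416
7: 867 -> 297 -> 387 -> 87 -> 697
8: _
9: 139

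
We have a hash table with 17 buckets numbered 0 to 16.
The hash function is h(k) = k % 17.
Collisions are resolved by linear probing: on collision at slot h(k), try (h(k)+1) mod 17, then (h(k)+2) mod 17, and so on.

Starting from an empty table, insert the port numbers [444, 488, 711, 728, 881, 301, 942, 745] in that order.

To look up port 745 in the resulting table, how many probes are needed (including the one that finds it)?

Insert 444: h=2, slot 2 empty => index 2.
Insert 488: h=12, slot 12 empty => index 12.
Insert 711: h=14, slot 14 empty => index 14.
Insert 728: h=14, slot 14 occupied => index 15.
Insert 881: h=14, slots 14,15 occupied => index 16.
Insert 301: h=12, slot 12 occupied => index 13.
Insert 942: h=7, slot 7 empty => index 7.
Insert 745: h=14, slots 14,15,16 occupied => index 0.
Table: [745, _, 444, _, _, _, _, 942, _, _, _, _, 488, 301, 711, 728, 881]
Lookup 745: h=14, probe 14,15,16,0 → found at 0.

4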